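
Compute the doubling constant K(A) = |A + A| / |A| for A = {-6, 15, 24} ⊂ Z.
K = |A + A| / |A| = 6/3 = 2

Enumerate A + A = {a + b : a, b ∈ A}. With |A| = 3, there are |A|^2 = 9 ordered sum pairs; collecting distinct values, A + A = {-12, 9, 18, 30, 39, 48}, so |A + A| = 6. Thus K = 6/3 = 2. For comparison, the minimum possible |A + A| over all 3-element sets is 2·3 − 1 = 5 (so min K = 5/3), attained only by arithmetic progressions.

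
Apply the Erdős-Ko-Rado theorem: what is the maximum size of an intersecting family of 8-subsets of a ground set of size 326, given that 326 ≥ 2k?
max |F| = C(325, 7) = 71203595205600

The Erdős-Ko-Rado theorem states: for n ≥ 2k, an intersecting family of k-subsets of an n-element set has size at most C(n − 1, k − 1), with equality for 'star' families {A ⊆ [n] : |A| = k, i ∈ A} (fix an element i). For n = 326, k = 8: C(325, 7) = 71203595205600.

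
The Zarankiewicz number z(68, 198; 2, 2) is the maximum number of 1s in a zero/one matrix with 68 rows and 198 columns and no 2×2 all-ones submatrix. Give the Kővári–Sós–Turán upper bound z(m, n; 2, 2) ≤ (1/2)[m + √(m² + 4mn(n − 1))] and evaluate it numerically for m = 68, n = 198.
z(68, 198; 2, 2) ≤ (1/2)[68 + √(68² + 4·68·198·197)] = (1/2)[68 + √10614256] = 1662.9764

Kővári–Sós–Turán: let r_1, ..., r_68 be the row sums and z = Σ r_i the total number of 1s. Each pair of columns can share at most one row with both entries 1 (else a 2×2 all-ones block appears), so Σ_i C(r_i, 2) ≤ C(198, 2) = 19503. By convexity Σ_i C(r_i, 2) ≥ 68·C(z/68, 2) = z(z − 68)/(2·68), giving z² − 68z − 68·198·197 ≤ 0 and hence z ≤ (1/2)[68 + √(4624 + 4·2652408)] = (1/2)[68 + √10614256] ≈ (1/2)(68 + 3257.9527) = 1662.9764.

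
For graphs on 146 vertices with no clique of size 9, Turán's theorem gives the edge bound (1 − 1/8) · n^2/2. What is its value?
Turán density bound = (7/8) · 146^2/2 = 37303/4 ≈ 9325.75

Turán's theorem: ex(n, K_{r+1}) is achieved by the complete r-partite Turán graph T(n, r) with parts as balanced as possible, and is at most (1 − 1/r) · n^2/2. For r = 8, n = 146: the density bound is (7/8) · 21316/2 = 37303/4 ≈ 9325.75. The integer-valued extremum is e(T(146, 8)) = 9325, which is strictly less than the density bound 37303/4 since 8 ∤ 146 (the parts of T(146, 8) cannot all be equal).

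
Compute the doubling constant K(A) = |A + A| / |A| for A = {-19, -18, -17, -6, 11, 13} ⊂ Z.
K = |A + A| / |A| = 19/6

Enumerate A + A = {a + b : a, b ∈ A}. With |A| = 6, there are |A|^2 = 36 ordered sum pairs; collecting distinct values, A + A = {-38, -37, -36, -35, -34, -25, -24, -23, -12, -8, -7, -6, -5, -4, 5, 7, 22, 24, 26}, so |A + A| = 19. Thus K = 19/6. For comparison, the minimum possible |A + A| over all 6-element sets is 2·6 − 1 = 11 (so min K = 11/6), attained only by arithmetic progressions.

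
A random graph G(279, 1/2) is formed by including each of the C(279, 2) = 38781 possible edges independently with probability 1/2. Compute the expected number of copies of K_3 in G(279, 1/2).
E[# K_3] = C(279, 3) · (1/2)^C(3, 2) = 3580779 / 2^3 = 447597.375

For each 3-subset S of vertices (there are C(279, 3) = 3580779 such S), let X_S = 1 if S induces a K_3 (all C(3, 2) = 3 edges present). Then P(X_S = 1) = (1/2)^3 = 1/8. By linearity of expectation, E[# K_3] = C(279, 3) · (1/2)^3 = 3580779 / 8 = 447597.375.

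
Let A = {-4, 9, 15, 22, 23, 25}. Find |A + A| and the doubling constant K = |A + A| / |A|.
K = |A + A| / |A| = 20/6 = 10/3

Enumerate A + A = {a + b : a, b ∈ A}. With |A| = 6, there are |A|^2 = 36 ordered sum pairs; collecting distinct values, A + A = {-8, 5, 11, 18, 19, 21, 24, 30, 31, 32, 34, 37, 38, 40, 44, 45, 46, 47, 48, 50}, so |A + A| = 20. Thus K = 20/6 = 10/3. For comparison, the minimum possible |A + A| over all 6-element sets is 2·6 − 1 = 11 (so min K = 11/6), attained only by arithmetic progressions.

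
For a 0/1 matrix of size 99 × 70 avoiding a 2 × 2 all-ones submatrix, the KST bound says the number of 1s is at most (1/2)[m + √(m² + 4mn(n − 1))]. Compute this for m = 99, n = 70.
z(99, 70; 2, 2) ≤ (1/2)[99 + √(99² + 4·99·70·69)] = (1/2)[99 + √1922481] = 742.7678

Kővári–Sós–Turán: let r_1, ..., r_99 be the row sums and z = Σ r_i the total number of 1s. Each pair of columns can share at most one row with both entries 1 (else a 2×2 all-ones block appears), so Σ_i C(r_i, 2) ≤ C(70, 2) = 2415. By convexity Σ_i C(r_i, 2) ≥ 99·C(z/99, 2) = z(z − 99)/(2·99), giving z² − 99z − 99·70·69 ≤ 0 and hence z ≤ (1/2)[99 + √(9801 + 4·478170)] = (1/2)[99 + √1922481] ≈ (1/2)(99 + 1386.5356) = 742.7678.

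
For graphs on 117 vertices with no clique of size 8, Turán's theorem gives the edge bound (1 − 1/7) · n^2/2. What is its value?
Turán density bound = (6/7) · 117^2/2 = 41067/7 ≈ 5866.7143

Turán's theorem: ex(n, K_{r+1}) is achieved by the complete r-partite Turán graph T(n, r) with parts as balanced as possible, and is at most (1 − 1/r) · n^2/2. For r = 7, n = 117: the density bound is (6/7) · 13689/2 = 41067/7 ≈ 5866.7143. The integer-valued extremum is e(T(117, 7)) = 5866, which is strictly less than the density bound 41067/7 since 7 ∤ 117 (the parts of T(117, 7) cannot all be equal).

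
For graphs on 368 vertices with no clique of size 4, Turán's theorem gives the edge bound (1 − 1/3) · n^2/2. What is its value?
Turán density bound = (2/3) · 368^2/2 = 135424/3 ≈ 45141.3333

Turán's theorem: ex(n, K_{r+1}) is achieved by the complete r-partite Turán graph T(n, r) with parts as balanced as possible, and is at most (1 − 1/r) · n^2/2. For r = 3, n = 368: the density bound is (2/3) · 135424/2 = 135424/3 ≈ 45141.3333. The integer-valued extremum is e(T(368, 3)) = 45141, which is strictly less than the density bound 135424/3 since 3 ∤ 368 (the parts of T(368, 3) cannot all be equal).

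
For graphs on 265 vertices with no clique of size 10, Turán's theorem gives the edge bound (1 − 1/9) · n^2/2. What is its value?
Turán density bound = (8/9) · 265^2/2 = 280900/9 ≈ 31211.1111

Turán's theorem: ex(n, K_{r+1}) is achieved by the complete r-partite Turán graph T(n, r) with parts as balanced as possible, and is at most (1 − 1/r) · n^2/2. For r = 9, n = 265: the density bound is (8/9) · 70225/2 = 280900/9 ≈ 31211.1111. The integer-valued extremum is e(T(265, 9)) = 31210, which is strictly less than the density bound 280900/9 since 9 ∤ 265 (the parts of T(265, 9) cannot all be equal).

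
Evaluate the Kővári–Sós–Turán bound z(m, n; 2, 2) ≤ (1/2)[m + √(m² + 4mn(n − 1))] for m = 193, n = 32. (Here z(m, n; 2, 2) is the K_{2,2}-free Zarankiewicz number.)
z(193, 32; 2, 2) ≤ (1/2)[193 + √(193² + 4·193·32·31)] = (1/2)[193 + √803073] = 544.5717

Kővári–Sós–Turán: let r_1, ..., r_193 be the row sums and z = Σ r_i the total number of 1s. Each pair of columns can share at most one row with both entries 1 (else a 2×2 all-ones block appears), so Σ_i C(r_i, 2) ≤ C(32, 2) = 496. By convexity Σ_i C(r_i, 2) ≥ 193·C(z/193, 2) = z(z − 193)/(2·193), giving z² − 193z − 193·32·31 ≤ 0 and hence z ≤ (1/2)[193 + √(37249 + 4·191456)] = (1/2)[193 + √803073] ≈ (1/2)(193 + 896.1434) = 544.5717.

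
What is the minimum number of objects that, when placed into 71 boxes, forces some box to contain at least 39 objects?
n = (39 − 1)·71 + 1 = 2699

By the generalised pigeonhole principle, to guarantee some box contains ≥ r objects we need more than (r − 1) · k objects total. Threshold: n = (r − 1) · k + 1. With r = 39 and k = 71: n = 38 · 71 + 1 = 2698 + 1 = 2699. For n = 2698 = 38 · 71, we can put exactly 38 objects in every box, avoiding 39 in any single one — so 2699 is tight.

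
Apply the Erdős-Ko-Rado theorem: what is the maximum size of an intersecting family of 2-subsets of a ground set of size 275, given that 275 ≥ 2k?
max |F| = C(274, 1) = 274

The Erdős-Ko-Rado theorem states: for n ≥ 2k, an intersecting family of k-subsets of an n-element set has size at most C(n − 1, k − 1), with equality for 'star' families {A ⊆ [n] : |A| = k, i ∈ A} (fix an element i). For n = 275, k = 2: C(274, 1) = 274.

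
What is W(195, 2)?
W(195, 2) = 195 + 1 = 196

A 2-term AP is any pair of integers, so a monochromatic 2-AP exists iff some colour is used at least twice. With 195 colours, the colouring i ↦ i on {1, ..., 195} uses each colour once, avoiding any monochromatic pair, so W(195, 2) > 195. For {1, ..., 196}, pigeonhole forces two integers of the same colour, which form a monochromatic 2-AP. Hence W(195, 2) = 196.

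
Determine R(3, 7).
R(3, 7) = 23

Lower bound: an explicit 2-colouring of K_{22} (typically a Paley-type or other structured construction) avoids a red K_3 and a blue K_7, showing R(3, 7) > 22.
Upper bound: the simple Erdős–Szekeres recurrence only gives R(3, 7) ≤ 25; the tight bound R(3, 7) ≤ 23 requires a sharper case analysis (or computer search) of 2-colourings of K_{23}.
Hence R(3, 7) = 23.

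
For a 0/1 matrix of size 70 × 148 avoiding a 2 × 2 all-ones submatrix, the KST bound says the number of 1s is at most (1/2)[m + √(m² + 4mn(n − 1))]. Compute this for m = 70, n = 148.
z(70, 148; 2, 2) ≤ (1/2)[70 + √(70² + 4·70·148·147)] = (1/2)[70 + √6096580] = 1269.5627

Kővári–Sós–Turán: let r_1, ..., r_70 be the row sums and z = Σ r_i the total number of 1s. Each pair of columns can share at most one row with both entries 1 (else a 2×2 all-ones block appears), so Σ_i C(r_i, 2) ≤ C(148, 2) = 10878. By convexity Σ_i C(r_i, 2) ≥ 70·C(z/70, 2) = z(z − 70)/(2·70), giving z² − 70z − 70·148·147 ≤ 0 and hence z ≤ (1/2)[70 + √(4900 + 4·1522920)] = (1/2)[70 + √6096580] ≈ (1/2)(70 + 2469.1254) = 1269.5627.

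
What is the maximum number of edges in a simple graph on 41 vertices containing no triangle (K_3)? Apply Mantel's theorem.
ex(41, K_3) = ⌊41^2/4⌋ = 420

Mantel (1907): a triangle-free graph on n vertices has at most ⌊n^2/4⌋ edges, with equality for the complete bipartite graph K_{⌊n/2⌋, ⌈n/2⌉}. For n = 41: ⌊41^2/4⌋ = ⌊1681/4⌋ = 420. The extremal graph is K_{20, 21}, which has 20·21 = 420 edges.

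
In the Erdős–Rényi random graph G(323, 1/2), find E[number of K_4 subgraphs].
E[# K_4] = C(323, 4) · (1/2)^C(4, 2) = 445145680 / 2^6 = 27821605/4 = 6955401.25

For each 4-subset S of vertices (there are C(323, 4) = 445145680 such S), let X_S = 1 if S induces a K_4 (all C(4, 2) = 6 edges present). Then P(X_S = 1) = (1/2)^6 = 1/64. By linearity of expectation, E[# K_4] = C(323, 4) · (1/2)^6 = 445145680 / 64 = 27821605/4 = 6955401.25.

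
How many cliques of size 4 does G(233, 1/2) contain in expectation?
E[# K_4] = C(233, 4) · (1/2)^C(4, 2) = 119666470 / 2^6 = 59833235/32 = 1869788.59375

For each 4-subset S of vertices (there are C(233, 4) = 119666470 such S), let X_S = 1 if S induces a K_4 (all C(4, 2) = 6 edges present). Then P(X_S = 1) = (1/2)^6 = 1/64. By linearity of expectation, E[# K_4] = C(233, 4) · (1/2)^6 = 119666470 / 64 = 59833235/32 = 1869788.59375.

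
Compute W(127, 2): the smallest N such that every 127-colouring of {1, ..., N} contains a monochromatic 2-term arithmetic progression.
W(127, 2) = 127 + 1 = 128

A 2-term AP is any pair of integers, so a monochromatic 2-AP exists iff some colour is used at least twice. With 127 colours, the colouring i ↦ i on {1, ..., 127} uses each colour once, avoiding any monochromatic pair, so W(127, 2) > 127. For {1, ..., 128}, pigeonhole forces two integers of the same colour, which form a monochromatic 2-AP. Hence W(127, 2) = 128.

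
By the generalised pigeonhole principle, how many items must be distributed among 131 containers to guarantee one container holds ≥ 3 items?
n = (3 − 1)·131 + 1 = 263

By the generalised pigeonhole principle, to guarantee some box contains ≥ r objects we need more than (r − 1) · k objects total. Threshold: n = (r − 1) · k + 1. With r = 3 and k = 131: n = 2 · 131 + 1 = 262 + 1 = 263. For n = 262 = 2 · 131, we can put exactly 2 objects in every box, avoiding 3 in any single one — so 263 is tight.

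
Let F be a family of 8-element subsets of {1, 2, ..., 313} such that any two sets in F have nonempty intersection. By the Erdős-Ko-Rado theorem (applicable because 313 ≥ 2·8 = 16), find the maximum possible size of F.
max |F| = C(312, 7) = 53359916132952

The Erdős-Ko-Rado theorem states: for n ≥ 2k, an intersecting family of k-subsets of an n-element set has size at most C(n − 1, k − 1), with equality for 'star' families {A ⊆ [n] : |A| = k, i ∈ A} (fix an element i). For n = 313, k = 8: C(312, 7) = 53359916132952.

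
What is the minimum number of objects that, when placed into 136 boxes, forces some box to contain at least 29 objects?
n = (29 − 1)·136 + 1 = 3809

By the generalised pigeonhole principle, to guarantee some box contains ≥ r objects we need more than (r − 1) · k objects total. Threshold: n = (r − 1) · k + 1. With r = 29 and k = 136: n = 28 · 136 + 1 = 3808 + 1 = 3809. For n = 3808 = 28 · 136, we can put exactly 28 objects in every box, avoiding 29 in any single one — so 3809 is tight.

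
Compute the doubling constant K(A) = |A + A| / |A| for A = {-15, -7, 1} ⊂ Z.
K = |A + A| / |A| = 5/3

Enumerate A + A = {a + b : a, b ∈ A}. With |A| = 3, there are |A|^2 = 9 ordered sum pairs; collecting distinct values, A + A = {-30, -22, -14, -6, 2}, so |A + A| = 5. Thus K = 5/3. Here |A + A| = 2|A| − 1 = 5, the minimum possible — so K = 5/3 is minimal, which holds iff A is an arithmetic progression.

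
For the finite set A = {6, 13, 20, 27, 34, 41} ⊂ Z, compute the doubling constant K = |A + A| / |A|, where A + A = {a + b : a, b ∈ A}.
K = |A + A| / |A| = 11/6

Enumerate A + A = {a + b : a, b ∈ A}. With |A| = 6, there are |A|^2 = 36 ordered sum pairs; collecting distinct values, A + A = {12, 19, 26, 33, 40, 47, 54, 61, 68, 75, 82}, so |A + A| = 11. Thus K = 11/6. Here |A + A| = 2|A| − 1 = 11, the minimum possible — so K = 11/6 is minimal, which holds iff A is an arithmetic progression.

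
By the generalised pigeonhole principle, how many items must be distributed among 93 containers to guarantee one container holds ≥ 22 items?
n = (22 − 1)·93 + 1 = 1954

By the generalised pigeonhole principle, to guarantee some box contains ≥ r objects we need more than (r − 1) · k objects total. Threshold: n = (r − 1) · k + 1. With r = 22 and k = 93: n = 21 · 93 + 1 = 1953 + 1 = 1954. For n = 1953 = 21 · 93, we can put exactly 21 objects in every box, avoiding 22 in any single one — so 1954 is tight.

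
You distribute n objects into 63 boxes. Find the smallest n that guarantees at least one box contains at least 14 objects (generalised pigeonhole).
n = (14 − 1)·63 + 1 = 820

By the generalised pigeonhole principle, to guarantee some box contains ≥ r objects we need more than (r − 1) · k objects total. Threshold: n = (r − 1) · k + 1. With r = 14 and k = 63: n = 13 · 63 + 1 = 819 + 1 = 820. For n = 819 = 13 · 63, we can put exactly 13 objects in every box, avoiding 14 in any single one — so 820 is tight.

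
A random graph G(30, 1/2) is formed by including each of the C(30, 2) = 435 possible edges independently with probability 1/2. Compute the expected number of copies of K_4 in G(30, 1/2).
E[# K_4] = C(30, 4) · (1/2)^C(4, 2) = 27405 / 2^6 = 428.203125

For each 4-subset S of vertices (there are C(30, 4) = 27405 such S), let X_S = 1 if S induces a K_4 (all C(4, 2) = 6 edges present). Then P(X_S = 1) = (1/2)^6 = 1/64. By linearity of expectation, E[# K_4] = C(30, 4) · (1/2)^6 = 27405 / 64 = 428.203125.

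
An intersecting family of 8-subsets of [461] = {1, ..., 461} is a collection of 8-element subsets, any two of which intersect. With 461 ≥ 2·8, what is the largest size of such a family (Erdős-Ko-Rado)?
max |F| = C(460, 7) = 825949987663320

The Erdős-Ko-Rado theorem states: for n ≥ 2k, an intersecting family of k-subsets of an n-element set has size at most C(n − 1, k − 1), with equality for 'star' families {A ⊆ [n] : |A| = k, i ∈ A} (fix an element i). For n = 461, k = 8: C(460, 7) = 825949987663320.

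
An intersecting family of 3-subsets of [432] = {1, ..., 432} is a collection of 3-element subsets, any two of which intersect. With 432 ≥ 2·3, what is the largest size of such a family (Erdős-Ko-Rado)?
max |F| = C(431, 2) = 92665

Erdős-Ko-Rado (1961): when n ≥ 2k, max |F| = C(n−1, k−1). The bound is attained by the star {A : i ∈ A} for any fixed i ∈ [n]. Here C(432−1, 3−1) = C(431, 2) = 92665.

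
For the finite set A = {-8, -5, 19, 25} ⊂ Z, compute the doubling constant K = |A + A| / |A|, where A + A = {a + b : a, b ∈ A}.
K = |A + A| / |A| = 10/4 = 5/2

Enumerate A + A = {a + b : a, b ∈ A}. With |A| = 4, there are |A|^2 = 16 ordered sum pairs; collecting distinct values, A + A = {-16, -13, -10, 11, 14, 17, 20, 38, 44, 50}, so |A + A| = 10. Thus K = 10/4 = 5/2. For comparison, the minimum possible |A + A| over all 4-element sets is 2·4 − 1 = 7 (so min K = 7/4), attained only by arithmetic progressions.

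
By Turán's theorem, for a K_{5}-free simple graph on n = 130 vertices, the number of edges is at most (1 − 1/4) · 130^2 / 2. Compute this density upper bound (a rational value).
Turán density bound = (3/4) · 130^2/2 = 12675/2 ≈ 6337.5

Turán's theorem: ex(n, K_{r+1}) is achieved by the complete r-partite Turán graph T(n, r) with parts as balanced as possible, and is at most (1 − 1/r) · n^2/2. For r = 4, n = 130: the density bound is (3/4) · 16900/2 = 12675/2 ≈ 6337.5. The integer-valued extremum is e(T(130, 4)) = 6337, which is strictly less than the density bound 12675/2 since 4 ∤ 130 (the parts of T(130, 4) cannot all be equal).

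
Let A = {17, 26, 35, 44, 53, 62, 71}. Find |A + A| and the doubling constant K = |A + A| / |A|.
K = |A + A| / |A| = 13/7

Enumerate A + A = {a + b : a, b ∈ A}. With |A| = 7, there are |A|^2 = 49 ordered sum pairs; collecting distinct values, A + A = {34, 43, 52, 61, 70, 79, 88, 97, 106, 115, 124, 133, 142}, so |A + A| = 13. Thus K = 13/7. Here |A + A| = 2|A| − 1 = 13, the minimum possible — so K = 13/7 is minimal, which holds iff A is an arithmetic progression.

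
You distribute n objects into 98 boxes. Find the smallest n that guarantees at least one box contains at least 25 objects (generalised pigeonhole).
n = (25 − 1)·98 + 1 = 2353

By the generalised pigeonhole principle, to guarantee some box contains ≥ r objects we need more than (r − 1) · k objects total. Threshold: n = (r − 1) · k + 1. With r = 25 and k = 98: n = 24 · 98 + 1 = 2352 + 1 = 2353. For n = 2352 = 24 · 98, we can put exactly 24 objects in every box, avoiding 25 in any single one — so 2353 is tight.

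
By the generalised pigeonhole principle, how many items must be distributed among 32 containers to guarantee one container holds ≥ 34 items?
n = (34 − 1)·32 + 1 = 1057

By the generalised pigeonhole principle, to guarantee some box contains ≥ r objects we need more than (r − 1) · k objects total. Threshold: n = (r − 1) · k + 1. With r = 34 and k = 32: n = 33 · 32 + 1 = 1056 + 1 = 1057. For n = 1056 = 33 · 32, we can put exactly 33 objects in every box, avoiding 34 in any single one — so 1057 is tight.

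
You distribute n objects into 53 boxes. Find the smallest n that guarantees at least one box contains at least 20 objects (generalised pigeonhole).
n = (20 − 1)·53 + 1 = 1008

By the generalised pigeonhole principle, to guarantee some box contains ≥ r objects we need more than (r − 1) · k objects total. Threshold: n = (r − 1) · k + 1. With r = 20 and k = 53: n = 19 · 53 + 1 = 1007 + 1 = 1008. For n = 1007 = 19 · 53, we can put exactly 19 objects in every box, avoiding 20 in any single one — so 1008 is tight.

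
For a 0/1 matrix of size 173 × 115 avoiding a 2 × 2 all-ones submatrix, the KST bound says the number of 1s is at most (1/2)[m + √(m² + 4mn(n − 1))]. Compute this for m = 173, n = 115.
z(173, 115; 2, 2) ≤ (1/2)[173 + √(173² + 4·173·115·114)] = (1/2)[173 + √9102049] = 1594.9801

Kővári–Sós–Turán: let r_1, ..., r_173 be the row sums and z = Σ r_i the total number of 1s. Each pair of columns can share at most one row with both entries 1 (else a 2×2 all-ones block appears), so Σ_i C(r_i, 2) ≤ C(115, 2) = 6555. By convexity Σ_i C(r_i, 2) ≥ 173·C(z/173, 2) = z(z − 173)/(2·173), giving z² − 173z − 173·115·114 ≤ 0 and hence z ≤ (1/2)[173 + √(29929 + 4·2268030)] = (1/2)[173 + √9102049] ≈ (1/2)(173 + 3016.9602) = 1594.9801.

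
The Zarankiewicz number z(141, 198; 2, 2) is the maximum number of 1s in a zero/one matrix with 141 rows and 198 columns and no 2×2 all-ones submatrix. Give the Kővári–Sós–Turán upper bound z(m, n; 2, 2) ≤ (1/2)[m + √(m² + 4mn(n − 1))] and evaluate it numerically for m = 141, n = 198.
z(141, 198; 2, 2) ≤ (1/2)[141 + √(141² + 4·141·198·197)] = (1/2)[141 + √22019265] = 2416.7345

Kővári–Sós–Turán: let r_1, ..., r_141 be the row sums and z = Σ r_i the total number of 1s. Each pair of columns can share at most one row with both entries 1 (else a 2×2 all-ones block appears), so Σ_i C(r_i, 2) ≤ C(198, 2) = 19503. By convexity Σ_i C(r_i, 2) ≥ 141·C(z/141, 2) = z(z − 141)/(2·141), giving z² − 141z − 141·198·197 ≤ 0 and hence z ≤ (1/2)[141 + √(19881 + 4·5499846)] = (1/2)[141 + √22019265] ≈ (1/2)(141 + 4692.469) = 2416.7345.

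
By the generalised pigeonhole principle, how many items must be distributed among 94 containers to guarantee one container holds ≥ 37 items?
n = (37 − 1)·94 + 1 = 3385

By the generalised pigeonhole principle, to guarantee some box contains ≥ r objects we need more than (r − 1) · k objects total. Threshold: n = (r − 1) · k + 1. With r = 37 and k = 94: n = 36 · 94 + 1 = 3384 + 1 = 3385. For n = 3384 = 36 · 94, we can put exactly 36 objects in every box, avoiding 37 in any single one — so 3385 is tight.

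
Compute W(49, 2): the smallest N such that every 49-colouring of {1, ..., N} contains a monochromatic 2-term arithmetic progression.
W(49, 2) = 49 + 1 = 50

A 2-term AP is any pair of integers, so a monochromatic 2-AP exists iff some colour is used at least twice. With 49 colours, the colouring i ↦ i on {1, ..., 49} uses each colour once, avoiding any monochromatic pair, so W(49, 2) > 49. For {1, ..., 50}, pigeonhole forces two integers of the same colour, which form a monochromatic 2-AP. Hence W(49, 2) = 50.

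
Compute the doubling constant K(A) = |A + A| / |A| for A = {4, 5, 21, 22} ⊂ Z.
K = |A + A| / |A| = 9/4

Enumerate A + A = {a + b : a, b ∈ A}. With |A| = 4, there are |A|^2 = 16 ordered sum pairs; collecting distinct values, A + A = {8, 9, 10, 25, 26, 27, 42, 43, 44}, so |A + A| = 9. Thus K = 9/4. For comparison, the minimum possible |A + A| over all 4-element sets is 2·4 − 1 = 7 (so min K = 7/4), attained only by arithmetic progressions.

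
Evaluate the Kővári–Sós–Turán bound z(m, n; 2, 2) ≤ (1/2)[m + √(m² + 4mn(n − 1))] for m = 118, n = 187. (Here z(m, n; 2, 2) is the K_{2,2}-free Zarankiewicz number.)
z(118, 187; 2, 2) ≤ (1/2)[118 + √(118² + 4·118·187·186)] = (1/2)[118 + √16431028] = 2085.7602

Kővári–Sós–Turán: let r_1, ..., r_118 be the row sums and z = Σ r_i the total number of 1s. Each pair of columns can share at most one row with both entries 1 (else a 2×2 all-ones block appears), so Σ_i C(r_i, 2) ≤ C(187, 2) = 17391. By convexity Σ_i C(r_i, 2) ≥ 118·C(z/118, 2) = z(z − 118)/(2·118), giving z² − 118z − 118·187·186 ≤ 0 and hence z ≤ (1/2)[118 + √(13924 + 4·4104276)] = (1/2)[118 + √16431028] ≈ (1/2)(118 + 4053.5204) = 2085.7602.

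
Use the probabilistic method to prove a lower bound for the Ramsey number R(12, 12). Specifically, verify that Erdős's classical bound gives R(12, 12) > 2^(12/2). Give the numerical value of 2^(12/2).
2^(12/2) = 64; so R(12, 12) > 64

Colour each edge of K_n uniformly at random with red/blue. The expected number of monochromatic K_12 is C(n, 12) · 2 · 2^(−C(12,2)). If C(n, 12) · 2^(1 − C(12,2)) < 1, then with positive probability no monochromatic K_12 exists, so R(12, 12) > n. The standard estimate C(n, 12) ≤ n^12/12! shows this inequality holds whenever n ≤ 2^(12/2) (since 12! · 2^(C(12,2) − 1) > 2^(12^2/2) ≥ n^12). Hence R(12, 12) > 2^(12/2) = 64.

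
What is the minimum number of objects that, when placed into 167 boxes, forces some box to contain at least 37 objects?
n = (37 − 1)·167 + 1 = 6013

By the generalised pigeonhole principle, to guarantee some box contains ≥ r objects we need more than (r − 1) · k objects total. Threshold: n = (r − 1) · k + 1. With r = 37 and k = 167: n = 36 · 167 + 1 = 6012 + 1 = 6013. For n = 6012 = 36 · 167, we can put exactly 36 objects in every box, avoiding 37 in any single one — so 6013 is tight.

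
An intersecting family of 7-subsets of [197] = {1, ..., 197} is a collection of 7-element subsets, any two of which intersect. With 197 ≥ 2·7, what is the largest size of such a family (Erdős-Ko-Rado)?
max |F| = C(196, 6) = 72887293024

Erdős-Ko-Rado (1961): when n ≥ 2k, max |F| = C(n−1, k−1). The bound is attained by the star {A : i ∈ A} for any fixed i ∈ [n]. Here C(197−1, 7−1) = C(196, 6) = 72887293024.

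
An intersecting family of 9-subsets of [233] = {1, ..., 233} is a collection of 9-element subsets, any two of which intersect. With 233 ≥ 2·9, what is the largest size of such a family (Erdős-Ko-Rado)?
max |F| = C(232, 8) = 184244452838325

The Erdős-Ko-Rado theorem states: for n ≥ 2k, an intersecting family of k-subsets of an n-element set has size at most C(n − 1, k − 1), with equality for 'star' families {A ⊆ [n] : |A| = k, i ∈ A} (fix an element i). For n = 233, k = 9: C(232, 8) = 184244452838325.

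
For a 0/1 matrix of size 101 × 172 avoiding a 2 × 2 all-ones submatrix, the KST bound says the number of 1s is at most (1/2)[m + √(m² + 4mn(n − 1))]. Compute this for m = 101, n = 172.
z(101, 172; 2, 2) ≤ (1/2)[101 + √(101² + 4·101·172·171)] = (1/2)[101 + √11892649] = 1774.786

Kővári–Sós–Turán: let r_1, ..., r_101 be the row sums and z = Σ r_i the total number of 1s. Each pair of columns can share at most one row with both entries 1 (else a 2×2 all-ones block appears), so Σ_i C(r_i, 2) ≤ C(172, 2) = 14706. By convexity Σ_i C(r_i, 2) ≥ 101·C(z/101, 2) = z(z − 101)/(2·101), giving z² − 101z − 101·172·171 ≤ 0 and hence z ≤ (1/2)[101 + √(10201 + 4·2970612)] = (1/2)[101 + √11892649] ≈ (1/2)(101 + 3448.572) = 1774.786.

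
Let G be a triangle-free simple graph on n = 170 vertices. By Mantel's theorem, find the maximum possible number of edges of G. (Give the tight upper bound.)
ex(170, K_3) = ⌊170^2/4⌋ = 7225

Mantel (1907): a triangle-free graph on n vertices has at most ⌊n^2/4⌋ edges, with equality for the complete bipartite graph K_{⌊n/2⌋, ⌈n/2⌉}. For n = 170: ⌊170^2/4⌋ = ⌊28900/4⌋ = 7225. The extremal graph is K_{85, 85}, which has 85·85 = 7225 edges.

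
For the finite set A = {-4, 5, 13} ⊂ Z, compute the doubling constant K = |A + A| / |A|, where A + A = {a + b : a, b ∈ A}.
K = |A + A| / |A| = 6/3 = 2

Enumerate A + A = {a + b : a, b ∈ A}. With |A| = 3, there are |A|^2 = 9 ordered sum pairs; collecting distinct values, A + A = {-8, 1, 9, 10, 18, 26}, so |A + A| = 6. Thus K = 6/3 = 2. For comparison, the minimum possible |A + A| over all 3-element sets is 2·3 − 1 = 5 (so min K = 5/3), attained only by arithmetic progressions.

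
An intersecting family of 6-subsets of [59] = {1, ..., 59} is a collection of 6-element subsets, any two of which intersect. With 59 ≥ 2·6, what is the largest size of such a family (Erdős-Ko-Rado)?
max |F| = C(58, 5) = 4582116

The Erdős-Ko-Rado theorem states: for n ≥ 2k, an intersecting family of k-subsets of an n-element set has size at most C(n − 1, k − 1), with equality for 'star' families {A ⊆ [n] : |A| = k, i ∈ A} (fix an element i). For n = 59, k = 6: C(58, 5) = 4582116.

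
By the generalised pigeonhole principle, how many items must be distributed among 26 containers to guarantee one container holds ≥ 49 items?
n = (49 − 1)·26 + 1 = 1249

By the generalised pigeonhole principle, to guarantee some box contains ≥ r objects we need more than (r − 1) · k objects total. Threshold: n = (r − 1) · k + 1. With r = 49 and k = 26: n = 48 · 26 + 1 = 1248 + 1 = 1249. For n = 1248 = 48 · 26, we can put exactly 48 objects in every box, avoiding 49 in any single one — so 1249 is tight.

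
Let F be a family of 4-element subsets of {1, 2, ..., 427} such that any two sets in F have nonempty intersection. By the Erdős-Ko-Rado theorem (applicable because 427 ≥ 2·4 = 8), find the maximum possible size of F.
max |F| = C(426, 3) = 12794200

Erdős-Ko-Rado (1961): when n ≥ 2k, max |F| = C(n−1, k−1). The bound is attained by the star {A : i ∈ A} for any fixed i ∈ [n]. Here C(427−1, 4−1) = C(426, 3) = 12794200.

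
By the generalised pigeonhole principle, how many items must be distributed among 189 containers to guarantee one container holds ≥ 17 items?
n = (17 − 1)·189 + 1 = 3025

By the generalised pigeonhole principle, to guarantee some box contains ≥ r objects we need more than (r − 1) · k objects total. Threshold: n = (r − 1) · k + 1. With r = 17 and k = 189: n = 16 · 189 + 1 = 3024 + 1 = 3025. For n = 3024 = 16 · 189, we can put exactly 16 objects in every box, avoiding 17 in any single one — so 3025 is tight.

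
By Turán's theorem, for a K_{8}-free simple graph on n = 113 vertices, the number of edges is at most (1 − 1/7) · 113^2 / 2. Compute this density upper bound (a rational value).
Turán density bound = (6/7) · 113^2/2 = 38307/7 ≈ 5472.4286

Turán's theorem: ex(n, K_{r+1}) is achieved by the complete r-partite Turán graph T(n, r) with parts as balanced as possible, and is at most (1 − 1/r) · n^2/2. For r = 7, n = 113: the density bound is (6/7) · 12769/2 = 38307/7 ≈ 5472.4286. The integer-valued extremum is e(T(113, 7)) = 5472, which is strictly less than the density bound 38307/7 since 7 ∤ 113 (the parts of T(113, 7) cannot all be equal).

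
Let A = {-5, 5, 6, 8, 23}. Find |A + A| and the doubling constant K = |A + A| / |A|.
K = |A + A| / |A| = 15/5 = 3

Enumerate A + A = {a + b : a, b ∈ A}. With |A| = 5, there are |A|^2 = 25 ordered sum pairs; collecting distinct values, A + A = {-10, 0, 1, 3, 10, 11, 12, 13, 14, 16, 18, 28, 29, 31, 46}, so |A + A| = 15. Thus K = 15/5 = 3. For comparison, the minimum possible |A + A| over all 5-element sets is 2·5 − 1 = 9 (so min K = 9/5), attained only by arithmetic progressions.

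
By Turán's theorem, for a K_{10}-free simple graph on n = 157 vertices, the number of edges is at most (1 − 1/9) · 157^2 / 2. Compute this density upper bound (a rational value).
Turán density bound = (8/9) · 157^2/2 = 98596/9 ≈ 10955.1111

Turán's theorem: ex(n, K_{r+1}) is achieved by the complete r-partite Turán graph T(n, r) with parts as balanced as possible, and is at most (1 − 1/r) · n^2/2. For r = 9, n = 157: the density bound is (8/9) · 24649/2 = 98596/9 ≈ 10955.1111. The integer-valued extremum is e(T(157, 9)) = 10954, which is strictly less than the density bound 98596/9 since 9 ∤ 157 (the parts of T(157, 9) cannot all be equal).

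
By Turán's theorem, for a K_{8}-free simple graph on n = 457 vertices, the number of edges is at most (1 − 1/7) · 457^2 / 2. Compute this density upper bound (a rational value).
Turán density bound = (6/7) · 457^2/2 = 626547/7 ≈ 89506.7143

Turán's theorem: ex(n, K_{r+1}) is achieved by the complete r-partite Turán graph T(n, r) with parts as balanced as possible, and is at most (1 − 1/r) · n^2/2. For r = 7, n = 457: the density bound is (6/7) · 208849/2 = 626547/7 ≈ 89506.7143. The integer-valued extremum is e(T(457, 7)) = 89506, which is strictly less than the density bound 626547/7 since 7 ∤ 457 (the parts of T(457, 7) cannot all be equal).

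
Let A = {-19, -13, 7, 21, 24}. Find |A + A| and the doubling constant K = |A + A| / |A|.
K = |A + A| / |A| = 15/5 = 3

Enumerate A + A = {a + b : a, b ∈ A}. With |A| = 5, there are |A|^2 = 25 ordered sum pairs; collecting distinct values, A + A = {-38, -32, -26, -12, -6, 2, 5, 8, 11, 14, 28, 31, 42, 45, 48}, so |A + A| = 15. Thus K = 15/5 = 3. For comparison, the minimum possible |A + A| over all 5-element sets is 2·5 − 1 = 9 (so min K = 9/5), attained only by arithmetic progressions.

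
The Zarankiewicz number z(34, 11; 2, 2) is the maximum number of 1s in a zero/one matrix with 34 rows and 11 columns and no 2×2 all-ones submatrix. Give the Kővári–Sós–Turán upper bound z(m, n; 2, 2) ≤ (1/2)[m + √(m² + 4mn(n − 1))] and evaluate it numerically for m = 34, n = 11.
z(34, 11; 2, 2) ≤ (1/2)[34 + √(34² + 4·34·11·10)] = (1/2)[34 + √16116] = 80.4744

Kővári–Sós–Turán: let r_1, ..., r_34 be the row sums and z = Σ r_i the total number of 1s. Each pair of columns can share at most one row with both entries 1 (else a 2×2 all-ones block appears), so Σ_i C(r_i, 2) ≤ C(11, 2) = 55. By convexity Σ_i C(r_i, 2) ≥ 34·C(z/34, 2) = z(z − 34)/(2·34), giving z² − 34z − 34·11·10 ≤ 0 and hence z ≤ (1/2)[34 + √(1156 + 4·3740)] = (1/2)[34 + √16116] ≈ (1/2)(34 + 126.9488) = 80.4744.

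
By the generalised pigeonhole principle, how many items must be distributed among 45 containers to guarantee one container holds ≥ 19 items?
n = (19 − 1)·45 + 1 = 811

By the generalised pigeonhole principle, to guarantee some box contains ≥ r objects we need more than (r − 1) · k objects total. Threshold: n = (r − 1) · k + 1. With r = 19 and k = 45: n = 18 · 45 + 1 = 810 + 1 = 811. For n = 810 = 18 · 45, we can put exactly 18 objects in every box, avoiding 19 in any single one — so 811 is tight.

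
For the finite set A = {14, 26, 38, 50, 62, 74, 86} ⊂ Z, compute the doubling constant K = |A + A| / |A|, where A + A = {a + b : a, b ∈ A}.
K = |A + A| / |A| = 13/7

Enumerate A + A = {a + b : a, b ∈ A}. With |A| = 7, there are |A|^2 = 49 ordered sum pairs; collecting distinct values, A + A = {28, 40, 52, 64, 76, 88, 100, 112, 124, 136, 148, 160, 172}, so |A + A| = 13. Thus K = 13/7. Here |A + A| = 2|A| − 1 = 13, the minimum possible — so K = 13/7 is minimal, which holds iff A is an arithmetic progression.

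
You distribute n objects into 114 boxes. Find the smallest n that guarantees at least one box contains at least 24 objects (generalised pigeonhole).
n = (24 − 1)·114 + 1 = 2623

By the generalised pigeonhole principle, to guarantee some box contains ≥ r objects we need more than (r − 1) · k objects total. Threshold: n = (r − 1) · k + 1. With r = 24 and k = 114: n = 23 · 114 + 1 = 2622 + 1 = 2623. For n = 2622 = 23 · 114, we can put exactly 23 objects in every box, avoiding 24 in any single one — so 2623 is tight.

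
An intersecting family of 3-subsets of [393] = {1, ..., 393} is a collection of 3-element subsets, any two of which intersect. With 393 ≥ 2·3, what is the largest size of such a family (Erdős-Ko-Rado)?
max |F| = C(392, 2) = 76636

Erdős-Ko-Rado (1961): when n ≥ 2k, max |F| = C(n−1, k−1). The bound is attained by the star {A : i ∈ A} for any fixed i ∈ [n]. Here C(393−1, 3−1) = C(392, 2) = 76636.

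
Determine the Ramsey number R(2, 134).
R(2, 134) = 134

R(2, k) = k for all k ≥ 2: in a 2-colouring of K_k, either some edge is red (a red K_2) or all edges are blue (a blue K_k). And K_{133} coloured all-blue has no blue K_134, so R(2, 134) > 133. Hence R(2, 134) = 134.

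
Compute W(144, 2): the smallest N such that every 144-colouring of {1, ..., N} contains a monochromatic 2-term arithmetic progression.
W(144, 2) = 144 + 1 = 145

A 2-term AP is any pair of integers, so a monochromatic 2-AP exists iff some colour is used at least twice. With 144 colours, the colouring i ↦ i on {1, ..., 144} uses each colour once, avoiding any monochromatic pair, so W(144, 2) > 144. For {1, ..., 145}, pigeonhole forces two integers of the same colour, which form a monochromatic 2-AP. Hence W(144, 2) = 145.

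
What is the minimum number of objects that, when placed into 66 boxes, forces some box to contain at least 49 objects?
n = (49 − 1)·66 + 1 = 3169

By the generalised pigeonhole principle, to guarantee some box contains ≥ r objects we need more than (r − 1) · k objects total. Threshold: n = (r − 1) · k + 1. With r = 49 and k = 66: n = 48 · 66 + 1 = 3168 + 1 = 3169. For n = 3168 = 48 · 66, we can put exactly 48 objects in every box, avoiding 49 in any single one — so 3169 is tight.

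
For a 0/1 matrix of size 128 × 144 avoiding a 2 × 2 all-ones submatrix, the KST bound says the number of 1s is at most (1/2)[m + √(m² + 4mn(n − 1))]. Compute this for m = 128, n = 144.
z(128, 144; 2, 2) ≤ (1/2)[128 + √(128² + 4·128·144·143)] = (1/2)[128 + √10559488] = 1688.7683

Kővári–Sós–Turán: let r_1, ..., r_128 be the row sums and z = Σ r_i the total number of 1s. Each pair of columns can share at most one row with both entries 1 (else a 2×2 all-ones block appears), so Σ_i C(r_i, 2) ≤ C(144, 2) = 10296. By convexity Σ_i C(r_i, 2) ≥ 128·C(z/128, 2) = z(z − 128)/(2·128), giving z² − 128z − 128·144·143 ≤ 0 and hence z ≤ (1/2)[128 + √(16384 + 4·2635776)] = (1/2)[128 + √10559488] ≈ (1/2)(128 + 3249.5366) = 1688.7683.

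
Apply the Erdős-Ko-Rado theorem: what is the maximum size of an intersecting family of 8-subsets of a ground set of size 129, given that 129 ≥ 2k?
max |F| = C(128, 7) = 94525795200

Erdős-Ko-Rado (1961): when n ≥ 2k, max |F| = C(n−1, k−1). The bound is attained by the star {A : i ∈ A} for any fixed i ∈ [n]. Here C(129−1, 8−1) = C(128, 7) = 94525795200.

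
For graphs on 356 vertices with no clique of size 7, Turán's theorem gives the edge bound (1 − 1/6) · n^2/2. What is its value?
Turán density bound = (5/6) · 356^2/2 = 158420/3 ≈ 52806.6667

Turán's theorem: ex(n, K_{r+1}) is achieved by the complete r-partite Turán graph T(n, r) with parts as balanced as possible, and is at most (1 − 1/r) · n^2/2. For r = 6, n = 356: the density bound is (5/6) · 126736/2 = 158420/3 ≈ 52806.6667. The integer-valued extremum is e(T(356, 6)) = 52806, which is strictly less than the density bound 158420/3 since 6 ∤ 356 (the parts of T(356, 6) cannot all be equal).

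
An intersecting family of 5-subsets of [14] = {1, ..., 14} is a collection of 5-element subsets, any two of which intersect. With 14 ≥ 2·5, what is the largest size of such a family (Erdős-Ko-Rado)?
max |F| = C(13, 4) = 715

Erdős-Ko-Rado (1961): when n ≥ 2k, max |F| = C(n−1, k−1). The bound is attained by the star {A : i ∈ A} for any fixed i ∈ [n]. Here C(14−1, 5−1) = C(13, 4) = 715.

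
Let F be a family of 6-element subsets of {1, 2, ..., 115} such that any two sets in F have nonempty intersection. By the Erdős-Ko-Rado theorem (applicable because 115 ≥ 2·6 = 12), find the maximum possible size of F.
max |F| = C(114, 5) = 146803272

The Erdős-Ko-Rado theorem states: for n ≥ 2k, an intersecting family of k-subsets of an n-element set has size at most C(n − 1, k − 1), with equality for 'star' families {A ⊆ [n] : |A| = k, i ∈ A} (fix an element i). For n = 115, k = 6: C(114, 5) = 146803272.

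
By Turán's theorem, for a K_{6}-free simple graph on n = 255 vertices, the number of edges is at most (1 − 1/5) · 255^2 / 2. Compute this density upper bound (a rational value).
Turán density bound = (4/5) · 255^2/2 = 26010

Turán's theorem: ex(n, K_{r+1}) is achieved by the complete r-partite Turán graph T(n, r) with parts as balanced as possible, and is at most (1 − 1/r) · n^2/2. For r = 5, n = 255: the density bound is (4/5) · 65025/2 = 26010. Since 5 ∣ 255, the Turán graph T(255, 5) has parts of equal size 51, and its edge count e(T(255, 5)) = 26010 attains the density bound exactly.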